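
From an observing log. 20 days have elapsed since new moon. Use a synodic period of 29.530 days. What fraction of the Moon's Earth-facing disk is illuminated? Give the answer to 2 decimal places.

Phase angle: θ = 360°·(20 d)/(29.530 d) = 243.8°.
With cos θ = (-0.441), the lit fraction is (1 − (-0.441))/2 ≈ 0.721.

0.72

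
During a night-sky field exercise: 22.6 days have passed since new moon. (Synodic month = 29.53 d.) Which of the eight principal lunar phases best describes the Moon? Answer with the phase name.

last quarter

θ ≈ 360° × 22.6/29.53 = 276°, which falls in the last quarter sector.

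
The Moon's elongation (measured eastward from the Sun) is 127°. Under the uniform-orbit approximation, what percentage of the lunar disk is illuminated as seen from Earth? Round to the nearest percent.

cos 127° = (-0.602), so f = (1 − (-0.602))/2 = 0.801, i.e. 80%.

80%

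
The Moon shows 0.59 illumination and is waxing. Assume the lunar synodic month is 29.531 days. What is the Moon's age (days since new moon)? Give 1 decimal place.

From f = (1 − cos θ)/2: cos θ = 1 − 2×0.59 = -0.180; arccos → 100.4°.
The Moon is waxing (0°–180°), so θ = 100.4° directly.
Age = 29.531 × 100.4°/360° ≈ 8.23 days.

8.2 days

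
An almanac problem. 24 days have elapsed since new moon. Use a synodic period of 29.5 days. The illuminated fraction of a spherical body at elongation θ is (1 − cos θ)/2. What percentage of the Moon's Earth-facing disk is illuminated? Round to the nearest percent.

31%

Phase angle: θ = 360°·(24 d)/(29.5 d) = 292.9°.
Illuminated fraction = (1 − cos 292.9°)/2 = (1 − 0.389)/2 ≈ 0.306, so 31%.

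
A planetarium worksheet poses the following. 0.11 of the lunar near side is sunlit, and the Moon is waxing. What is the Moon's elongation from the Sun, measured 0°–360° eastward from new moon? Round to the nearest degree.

39°

cos θ = 1 − 2f = 0.780, giving a principal value of 38.7°.
Waxing ⇒ before full, so θ = 38.7°.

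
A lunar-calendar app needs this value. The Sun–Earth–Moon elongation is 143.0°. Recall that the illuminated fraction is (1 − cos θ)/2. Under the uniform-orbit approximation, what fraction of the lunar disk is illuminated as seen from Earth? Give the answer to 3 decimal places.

0.899

f = (1 − cos 143.0°)/2 = (1 − (-0.799))/2 ≈ 0.899.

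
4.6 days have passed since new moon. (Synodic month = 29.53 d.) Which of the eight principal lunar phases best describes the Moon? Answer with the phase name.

θ ≈ 360° × 4.6/29.53 = 56°, which falls in the waxing crescent sector.

waxing crescent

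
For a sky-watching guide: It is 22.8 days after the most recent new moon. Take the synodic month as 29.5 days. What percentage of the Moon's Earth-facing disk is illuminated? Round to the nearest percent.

43%

Elongation θ = 360° × 22.8/29.5 ≈ 278.2°.
Illuminated fraction = (1 − cos 278.2°)/2 = (1 − 0.143)/2 ≈ 0.428, so 43%.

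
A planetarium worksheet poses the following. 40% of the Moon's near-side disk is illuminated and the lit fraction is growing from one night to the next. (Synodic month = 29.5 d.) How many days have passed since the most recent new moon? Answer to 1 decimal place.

6.4 days

cos θ = 1 − 2f = 0.200, giving a principal value of 78.5°.
Before full moon the principal value applies: θ = 78.5°.
That fraction of the synodic month is 78.5/360 × 29.5 d ≈ 6.43 d.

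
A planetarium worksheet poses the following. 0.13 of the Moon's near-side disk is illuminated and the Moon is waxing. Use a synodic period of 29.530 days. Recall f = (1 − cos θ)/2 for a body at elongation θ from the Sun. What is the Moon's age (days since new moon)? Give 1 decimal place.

3.5 days

From f = (1 − cos θ)/2: cos θ = 1 − 2×0.13 = 0.740; arccos → 42.3°.
Waxing ⇒ before full, so θ = 42.3°.
At 360°/29.530 d per day, 42.3° corresponds to 3.47 days.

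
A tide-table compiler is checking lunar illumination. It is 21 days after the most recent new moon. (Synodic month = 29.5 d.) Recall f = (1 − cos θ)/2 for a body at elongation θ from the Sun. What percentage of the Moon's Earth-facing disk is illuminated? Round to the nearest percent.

Elongation θ = 360° × 21/29.5 ≈ 256.3°.
With cos θ = (-0.237), the lit fraction is (1 − (-0.237))/2 ≈ 0.619, so 62%.

62%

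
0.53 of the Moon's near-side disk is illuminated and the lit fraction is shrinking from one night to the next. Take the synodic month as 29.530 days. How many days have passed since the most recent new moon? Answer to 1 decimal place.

From f = (1 − cos θ)/2: cos θ = 1 − 2×0.53 = -0.060; arccos → 93.4°.
Since the Moon is past full (waning), take the reflex angle: θ = 360° − 93.4° = 266.6°.
At 360°/29.530 d per day, 266.6° corresponds to 21.87 days.

21.9 days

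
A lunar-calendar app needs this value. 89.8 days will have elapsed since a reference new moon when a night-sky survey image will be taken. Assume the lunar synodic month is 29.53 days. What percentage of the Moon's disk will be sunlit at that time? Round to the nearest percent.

89.8/29.53 = 3.041 lunations, so 3 complete cycles and 1.21 d into the next.
The Moon has covered 1.21/29.53 of its cycle, so θ ≈ 360° × 1.21/29.53 = 14.8°.
With cos θ = 0.967, the lit fraction is (1 − 0.967)/2 ≈ 0.016, so 2%.

2%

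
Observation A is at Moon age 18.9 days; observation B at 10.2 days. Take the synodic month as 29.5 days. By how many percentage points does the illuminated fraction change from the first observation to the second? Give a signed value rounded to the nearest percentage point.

First observation: θ = 360°·18.9/29.5 = 230.6°, so f = 0.817.
Second observation: θ = 124.5°, f = 0.783.
Δf = 0.783 − 0.817 = -0.034, i.e. -3 pp.

-3 percentage points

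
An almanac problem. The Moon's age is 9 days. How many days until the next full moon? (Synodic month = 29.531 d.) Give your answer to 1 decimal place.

Full moon occurs at elongation 180°, i.e. at age 29.531 × 180/360 = 14.765 d.
That is 14.765 − 9 = 5.765 days ahead.

5.8 days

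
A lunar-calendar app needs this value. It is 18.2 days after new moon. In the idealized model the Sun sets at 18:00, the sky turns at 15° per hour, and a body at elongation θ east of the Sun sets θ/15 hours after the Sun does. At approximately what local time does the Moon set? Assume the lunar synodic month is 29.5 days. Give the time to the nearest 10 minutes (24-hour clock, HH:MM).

08:50

The Moon has covered 18.2/29.5 of its cycle, so θ ≈ 360° × 18.2/29.5 = 222.1°.
At 15° of sky rotation per hour, 222.1° corresponds to a 14.81 h lag.
18:00 + 14.807 h ≈ 08:48 → 08:50 to the nearest ten minutes.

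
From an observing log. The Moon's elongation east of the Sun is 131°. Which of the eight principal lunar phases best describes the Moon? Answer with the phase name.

The waxing gibbous sector spans roughly 112°–158°; 131° falls inside it.

waxing gibbous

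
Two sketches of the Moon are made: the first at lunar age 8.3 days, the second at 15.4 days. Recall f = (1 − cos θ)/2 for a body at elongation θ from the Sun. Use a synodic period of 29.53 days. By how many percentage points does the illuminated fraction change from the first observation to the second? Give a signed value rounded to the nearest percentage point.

+40 percentage points

θ₁ = 360° × 8.3/29.53 = 101.2°, f₁ = (1 − cos θ₁)/2 = 0.597.
θ₂ = 360° × 15.4/29.53 = 187.7°, f₂ = (1 − cos θ₂)/2 = 0.995.
Change = f₂ − f₁ = +0.398 → +40 percentage points.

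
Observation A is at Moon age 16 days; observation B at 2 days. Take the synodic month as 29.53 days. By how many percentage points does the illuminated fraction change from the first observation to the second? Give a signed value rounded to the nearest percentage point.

-94 pp

θ₁ = 360° × 16/29.53 = 195.1°, f₁ = (1 − cos θ₁)/2 = 0.983.
θ₂ = 360° × 2/29.53 = 24.4°, f₂ = (1 − cos θ₂)/2 = 0.045.
Change = f₂ − f₁ = -0.938 → -94 percentage points.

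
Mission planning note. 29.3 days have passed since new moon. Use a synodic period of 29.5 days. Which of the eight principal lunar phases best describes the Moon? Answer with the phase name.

θ ≈ 360° × 29.3/29.5 = 358°, which falls in the new moon sector.

new moon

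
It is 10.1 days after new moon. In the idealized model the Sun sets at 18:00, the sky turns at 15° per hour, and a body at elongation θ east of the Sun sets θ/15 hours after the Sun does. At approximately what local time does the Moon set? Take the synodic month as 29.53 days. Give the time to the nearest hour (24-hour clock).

Phase angle: θ = 360°·(10.1 d)/(29.53 d) = 123.1°.
Delay after the Sun = 123.1° / (15°/h) ≈ 8.21 h.
18:00 + 8.21 h ≈ 02:13 → 02:00 to the nearest hour.

02:00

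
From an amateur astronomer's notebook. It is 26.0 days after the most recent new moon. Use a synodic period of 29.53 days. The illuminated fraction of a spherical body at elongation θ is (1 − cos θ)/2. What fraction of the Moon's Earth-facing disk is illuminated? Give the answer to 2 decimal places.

Phase angle: θ = 360°·(26.0 d)/(29.53 d) = 317.0°.
Illuminated fraction = (1 − cos 317.0°)/2 = (1 − 0.731)/2 ≈ 0.135.

0.13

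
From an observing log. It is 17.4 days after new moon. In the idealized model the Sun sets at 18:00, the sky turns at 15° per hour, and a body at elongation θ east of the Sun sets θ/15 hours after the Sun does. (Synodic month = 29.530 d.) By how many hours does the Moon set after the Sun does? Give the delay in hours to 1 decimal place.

14.1 h

Phase angle: θ = 360°·(17.4 d)/(29.530 d) = 212.1°.
At 15° of sky rotation per hour, 212.1° corresponds to a 14.14 h lag.
So the Moon sets 14.14 h after the Sun.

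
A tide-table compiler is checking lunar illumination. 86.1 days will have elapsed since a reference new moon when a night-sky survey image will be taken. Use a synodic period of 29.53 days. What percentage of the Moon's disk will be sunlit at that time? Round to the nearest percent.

86.1 d spans 2 complete synodic months (2 × 29.53 = 59.06 d) plus 27.04 d.
Phase angle: θ = 360°·(27.04 d)/(29.53 d) = 329.6°.
cos 329.6° = 0.863, so f = (1 − 0.863)/2 = 0.069, so 7%.

7%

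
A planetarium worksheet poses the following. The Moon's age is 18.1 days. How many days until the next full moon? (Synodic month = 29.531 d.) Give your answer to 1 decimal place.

26.2 days

Full moon occurs at elongation 180°, i.e. at age 29.531 × 180/360 = 14.765 d.
This lunation's full moon (14.765 d) has passed, so add one period: 44.296 − 18.1 = 26.196 days.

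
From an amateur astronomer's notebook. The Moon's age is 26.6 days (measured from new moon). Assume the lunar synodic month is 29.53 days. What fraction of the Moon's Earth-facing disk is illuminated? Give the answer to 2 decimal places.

Elongation θ = 360° × 26.6/29.53 ≈ 324.3°.
cos 324.3° = 0.812, so f = (1 − 0.812)/2 = 0.094.

0.09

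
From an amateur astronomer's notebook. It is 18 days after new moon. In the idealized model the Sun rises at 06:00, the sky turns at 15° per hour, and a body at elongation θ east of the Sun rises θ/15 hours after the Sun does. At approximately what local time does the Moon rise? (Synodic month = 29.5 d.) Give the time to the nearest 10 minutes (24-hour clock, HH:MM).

Elongation θ = 360° × 18/29.5 ≈ 219.7°.
Delay after the Sun = 219.7° / (15°/h) ≈ 14.64 h.
06:00 + 14.644 h ≈ 20:39 → 20:40 to the nearest ten minutes.

20:40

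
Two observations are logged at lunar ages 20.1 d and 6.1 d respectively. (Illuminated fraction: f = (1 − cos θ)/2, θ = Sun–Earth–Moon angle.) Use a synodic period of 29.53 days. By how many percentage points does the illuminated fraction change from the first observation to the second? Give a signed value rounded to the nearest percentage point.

First observation: θ = 360°·20.1/29.53 = 245.0°, so f = 0.711.
Second observation: θ = 74.4°, f = 0.365.
Δf = 0.365 − 0.711 = -0.346, i.e. -35 pp.

-35 pp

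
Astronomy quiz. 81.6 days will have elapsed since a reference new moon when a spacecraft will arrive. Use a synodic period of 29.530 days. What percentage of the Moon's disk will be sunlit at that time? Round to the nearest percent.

46%

81.6/29.530 = 2.763 lunations, so 2 complete cycles and 22.54 d into the next.
Phase angle: θ = 360°·(22.54 d)/(29.530 d) = 274.8°.
cos 274.8° = 0.083, so f = (1 − 0.083)/2 = 0.458, so 46%.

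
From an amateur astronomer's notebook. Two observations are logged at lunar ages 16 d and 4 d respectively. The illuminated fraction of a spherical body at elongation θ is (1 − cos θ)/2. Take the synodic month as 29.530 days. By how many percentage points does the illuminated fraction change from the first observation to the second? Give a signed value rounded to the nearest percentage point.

-81 pp

θ₁ = 360° × 16/29.530 = 195.1°, f₁ = (1 − cos θ₁)/2 = 0.983.
θ₂ = 360° × 4/29.530 = 48.8°, f₂ = (1 − cos θ₂)/2 = 0.170.
Change = f₂ − f₁ = -0.812 → -81 percentage points.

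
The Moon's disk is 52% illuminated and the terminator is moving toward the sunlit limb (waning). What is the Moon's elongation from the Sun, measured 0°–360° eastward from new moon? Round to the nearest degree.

268°

From f = (1 − cos θ)/2: cos θ = 1 − 2×0.52 = -0.040; arccos → 92.3°.
Waning ⇒ past full, so θ = 360° − 92.3° = 267.7°.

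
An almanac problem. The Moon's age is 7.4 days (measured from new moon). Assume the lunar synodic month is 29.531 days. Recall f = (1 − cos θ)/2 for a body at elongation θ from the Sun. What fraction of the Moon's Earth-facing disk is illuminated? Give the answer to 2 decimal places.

0.50

Phase angle: θ = 360°·(7.4 d)/(29.531 d) = 90.2°.
cos 90.2° = (-0.004), so f = (1 − (-0.004))/2 = 0.502.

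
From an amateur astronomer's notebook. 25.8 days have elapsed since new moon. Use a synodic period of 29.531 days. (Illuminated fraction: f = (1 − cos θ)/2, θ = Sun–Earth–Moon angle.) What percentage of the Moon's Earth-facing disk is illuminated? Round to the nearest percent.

15%

Elongation θ = 360° × 25.8/29.531 ≈ 314.5°.
cos 314.5° = 0.701, so f = (1 − 0.701)/2 = 0.149, so 15%.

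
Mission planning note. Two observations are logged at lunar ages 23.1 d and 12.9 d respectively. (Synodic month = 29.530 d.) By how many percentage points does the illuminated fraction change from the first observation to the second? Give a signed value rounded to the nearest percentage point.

First observation: θ = 360°·23.1/29.530 = 281.6°, so f = 0.399.
Second observation: θ = 157.3°, f = 0.961.
Δf = 0.961 − 0.399 = +0.562, i.e. +56 pp.

+56 pp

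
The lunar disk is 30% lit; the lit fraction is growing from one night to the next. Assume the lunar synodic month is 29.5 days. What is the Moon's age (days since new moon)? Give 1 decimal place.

5.4 days

cos θ = 1 − 2f = 0.400, giving a principal value of 66.4°.
The Moon is waxing (0°–180°), so θ = 66.4° directly.
At 360°/29.5 d per day, 66.4° corresponds to 5.44 days.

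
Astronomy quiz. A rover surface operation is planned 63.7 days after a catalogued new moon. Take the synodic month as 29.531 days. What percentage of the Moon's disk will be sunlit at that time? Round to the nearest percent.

22%

63.7 d spans 2 complete synodic months (2 × 29.531 = 59.06 d) plus 4.64 d.
The Moon has covered 4.64/29.531 of its cycle, so θ ≈ 360° × 4.64/29.531 = 56.5°.
With cos θ = 0.551, the lit fraction is (1 − 0.551)/2 ≈ 0.224, so 22%.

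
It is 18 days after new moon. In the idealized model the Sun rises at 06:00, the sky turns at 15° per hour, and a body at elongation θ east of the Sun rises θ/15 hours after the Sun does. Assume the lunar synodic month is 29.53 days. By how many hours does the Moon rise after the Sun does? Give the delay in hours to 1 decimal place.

The Moon has covered 18/29.53 of its cycle, so θ ≈ 360° × 18/29.53 = 219.4°.
Delay after the Sun = 219.4° / (15°/h) ≈ 14.63 h.
So the Moon rises 14.63 h after the Sun.

14.6 h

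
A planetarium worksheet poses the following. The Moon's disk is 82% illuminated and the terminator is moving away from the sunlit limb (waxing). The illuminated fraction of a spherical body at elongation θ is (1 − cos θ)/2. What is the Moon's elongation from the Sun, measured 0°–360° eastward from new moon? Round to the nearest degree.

From f = (1 − cos θ)/2: cos θ = 1 − 2×0.82 = -0.640; arccos → 129.8°.
Waxing ⇒ before full, so θ = 129.8°.

130°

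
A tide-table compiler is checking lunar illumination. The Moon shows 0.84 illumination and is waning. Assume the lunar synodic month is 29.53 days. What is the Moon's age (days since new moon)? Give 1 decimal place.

From f = (1 − cos θ)/2: cos θ = 1 − 2×0.84 = -0.680; arccos → 132.8°.
A waning Moon lies in 180°–360°, so θ = 360° − 132.8° = 227.2°.
That fraction of the synodic month is 227.2/360 × 29.53 d ≈ 18.63 d.

18.6 days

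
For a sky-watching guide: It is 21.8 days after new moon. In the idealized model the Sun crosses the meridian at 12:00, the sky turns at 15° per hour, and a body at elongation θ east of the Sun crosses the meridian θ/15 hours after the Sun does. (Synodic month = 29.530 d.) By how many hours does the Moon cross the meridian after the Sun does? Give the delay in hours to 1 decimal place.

Elongation θ = 360° × 21.8/29.530 ≈ 265.8°.
The Moon trails the Sun by θ/15 = 265.8/15 ≈ 17.72 hours.
So the Moon crosses the meridian 17.72 h after the Sun.

17.7 h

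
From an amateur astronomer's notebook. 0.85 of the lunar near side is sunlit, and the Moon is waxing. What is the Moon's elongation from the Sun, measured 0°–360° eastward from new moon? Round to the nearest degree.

From f = (1 − cos θ)/2: cos θ = 1 − 2×0.85 = -0.700; arccos → 134.4°.
Waxing ⇒ before full, so θ = 134.4°.

134°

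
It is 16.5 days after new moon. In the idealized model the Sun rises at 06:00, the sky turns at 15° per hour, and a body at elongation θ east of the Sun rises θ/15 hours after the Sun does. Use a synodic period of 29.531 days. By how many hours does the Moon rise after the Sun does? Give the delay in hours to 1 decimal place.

13.4 h

Elongation θ = 360° × 16.5/29.531 ≈ 201.1°.
At 15° of sky rotation per hour, 201.1° corresponds to a 13.41 h lag.
So the Moon rises 13.41 h after the Sun.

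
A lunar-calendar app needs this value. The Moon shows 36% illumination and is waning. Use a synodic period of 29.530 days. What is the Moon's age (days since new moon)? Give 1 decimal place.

23.5 days

From f = (1 − cos θ)/2: cos θ = 1 − 2×0.36 = 0.280; arccos → 73.7°.
A waning Moon lies in 180°–360°, so θ = 360° − 73.7° = 286.3°.
At 360°/29.530 d per day, 286.3° corresponds to 23.48 days.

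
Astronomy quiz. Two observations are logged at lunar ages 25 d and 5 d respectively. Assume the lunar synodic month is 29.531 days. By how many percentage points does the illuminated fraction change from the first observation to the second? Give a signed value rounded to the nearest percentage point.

θ₁ = 360° × 25/29.531 = 304.8°, f₁ = (1 − cos θ₁)/2 = 0.215.
θ₂ = 360° × 5/29.531 = 61.0°, f₂ = (1 − cos θ₂)/2 = 0.257.
Change = f₂ − f₁ = +0.042 → +4 percentage points.

+4 pp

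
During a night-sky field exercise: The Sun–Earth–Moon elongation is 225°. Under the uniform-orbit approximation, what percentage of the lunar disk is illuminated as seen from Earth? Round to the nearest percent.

85%

cos 225° = (-0.707), so f = (1 − (-0.707))/2 = 0.854, i.e. 85%.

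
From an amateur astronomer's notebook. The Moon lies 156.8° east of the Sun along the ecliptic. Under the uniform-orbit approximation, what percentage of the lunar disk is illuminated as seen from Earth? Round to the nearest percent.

cos 156.8° = (-0.919), so f = (1 − (-0.919))/2 = 0.960, i.e. 96%.

96%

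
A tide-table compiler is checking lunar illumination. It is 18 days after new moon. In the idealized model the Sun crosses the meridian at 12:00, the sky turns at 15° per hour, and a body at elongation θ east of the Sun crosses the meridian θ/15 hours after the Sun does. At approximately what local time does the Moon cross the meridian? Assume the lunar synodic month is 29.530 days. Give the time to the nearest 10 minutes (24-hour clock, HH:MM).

02:40

The Moon has covered 18/29.530 of its cycle, so θ ≈ 360° × 18/29.530 = 219.4°.
The Moon trails the Sun by θ/15 = 219.4/15 ≈ 14.63 hours.
12:00 + 14.629 h ≈ 02:38 → 02:40 to the nearest ten minutes.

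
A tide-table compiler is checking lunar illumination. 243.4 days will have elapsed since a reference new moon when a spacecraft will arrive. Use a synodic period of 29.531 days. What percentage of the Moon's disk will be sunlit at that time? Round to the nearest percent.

243.4/29.531 = 8.242 lunations, so 8 complete cycles and 7.15 d into the next.
Phase angle: θ = 360°·(7.15 d)/(29.531 d) = 87.2°.
Illuminated fraction = (1 − cos 87.2°)/2 = (1 − 0.049)/2 ≈ 0.475, so 48%.

48%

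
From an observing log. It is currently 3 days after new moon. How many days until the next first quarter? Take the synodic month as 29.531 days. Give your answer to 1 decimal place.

4.4 days

First quarter is 0.25 of the way through the cycle: age 0.25 × 29.531 = 7.383 d.
That is 7.383 − 3 = 4.383 days ahead.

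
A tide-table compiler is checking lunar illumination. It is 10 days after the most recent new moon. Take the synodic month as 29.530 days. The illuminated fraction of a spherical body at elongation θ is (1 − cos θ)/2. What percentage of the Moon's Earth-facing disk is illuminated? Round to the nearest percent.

Phase angle: θ = 360°·(10 d)/(29.530 d) = 121.9°.
cos 121.9° = (-0.529), so f = (1 − (-0.529))/2 = 0.764, so 76%.

76%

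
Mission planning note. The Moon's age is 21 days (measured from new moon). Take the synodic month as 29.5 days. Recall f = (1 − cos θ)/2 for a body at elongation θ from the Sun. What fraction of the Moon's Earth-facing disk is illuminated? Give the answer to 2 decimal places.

Phase angle: θ = 360°·(21 d)/(29.5 d) = 256.3°.
With cos θ = (-0.237), the lit fraction is (1 − (-0.237))/2 ≈ 0.619.

0.62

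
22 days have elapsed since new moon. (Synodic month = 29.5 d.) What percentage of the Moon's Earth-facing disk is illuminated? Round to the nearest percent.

Elongation θ = 360° × 22/29.5 ≈ 268.5°.
Illuminated fraction = (1 − cos 268.5°)/2 = (1 − (-0.027))/2 ≈ 0.513, so 51%.

51%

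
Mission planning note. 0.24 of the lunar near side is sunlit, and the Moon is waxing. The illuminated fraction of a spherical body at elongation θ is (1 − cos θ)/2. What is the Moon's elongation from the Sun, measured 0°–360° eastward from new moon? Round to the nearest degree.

59°

From f = (1 − cos θ)/2: cos θ = 1 − 2×0.24 = 0.520; arccos → 58.7°.
The Moon is waxing (0°–180°), so θ = 58.7° directly.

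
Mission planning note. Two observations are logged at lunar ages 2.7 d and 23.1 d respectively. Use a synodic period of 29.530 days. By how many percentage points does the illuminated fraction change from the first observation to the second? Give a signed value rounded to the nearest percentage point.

+32 percentage points

First observation: θ = 360°·2.7/29.530 = 32.9°, so f = 0.080.
Second observation: θ = 281.6°, f = 0.399.
Δf = 0.399 − 0.080 = +0.319, i.e. +32 pp.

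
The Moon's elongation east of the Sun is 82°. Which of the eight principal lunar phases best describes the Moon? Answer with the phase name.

The first quarter sector spans roughly 68°–112°; 82° falls inside it.

first quarter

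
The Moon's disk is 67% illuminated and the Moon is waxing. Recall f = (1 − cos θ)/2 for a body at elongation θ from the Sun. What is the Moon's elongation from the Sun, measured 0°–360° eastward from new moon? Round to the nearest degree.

cos θ = 1 − 2f = -0.340, giving a principal value of 109.9°.
Before full moon the principal value applies: θ = 109.9°.

110°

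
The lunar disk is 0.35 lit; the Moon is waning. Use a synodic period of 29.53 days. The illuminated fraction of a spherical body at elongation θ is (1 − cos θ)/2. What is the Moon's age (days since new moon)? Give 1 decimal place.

cos θ = 1 − 2f = 0.300, giving a principal value of 72.5°.
A waning Moon lies in 180°–360°, so θ = 360° − 72.5° = 287.5°.
That fraction of the synodic month is 287.5/360 × 29.53 d ≈ 23.58 d.

23.6 days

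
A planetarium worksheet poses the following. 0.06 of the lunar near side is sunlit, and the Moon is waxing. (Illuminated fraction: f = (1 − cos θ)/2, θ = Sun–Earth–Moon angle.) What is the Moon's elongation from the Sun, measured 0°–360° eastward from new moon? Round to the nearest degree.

Invert f = (1 − cos θ)/2 to get cos θ = 1 − 2(0.06) = 0.880, hence θ₀ = arccos 0.880 = 28.4°.
The Moon is waxing (0°–180°), so θ = 28.4° directly.

28°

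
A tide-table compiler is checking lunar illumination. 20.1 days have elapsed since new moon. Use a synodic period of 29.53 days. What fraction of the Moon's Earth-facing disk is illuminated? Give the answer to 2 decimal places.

Phase angle: θ = 360°·(20.1 d)/(29.53 d) = 245.0°.
With cos θ = (-0.422), the lit fraction is (1 − (-0.422))/2 ≈ 0.711.

0.71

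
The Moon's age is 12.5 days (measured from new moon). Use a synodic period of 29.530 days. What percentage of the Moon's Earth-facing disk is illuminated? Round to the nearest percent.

94%

The Moon has covered 12.5/29.530 of its cycle, so θ ≈ 360° × 12.5/29.530 = 152.4°.
cos 152.4° = (-0.886), so f = (1 − (-0.886))/2 = 0.943, so 94%.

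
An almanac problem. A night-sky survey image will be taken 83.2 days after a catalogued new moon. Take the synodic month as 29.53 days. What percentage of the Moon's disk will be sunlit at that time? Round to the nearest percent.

29%

83.2 d spans 2 complete synodic months (2 × 29.53 = 59.06 d) plus 24.14 d.
Elongation θ = 360° × 24.14/29.53 ≈ 294.3°.
cos 294.3° = 0.411, so f = (1 − 0.411)/2 = 0.294, so 29%.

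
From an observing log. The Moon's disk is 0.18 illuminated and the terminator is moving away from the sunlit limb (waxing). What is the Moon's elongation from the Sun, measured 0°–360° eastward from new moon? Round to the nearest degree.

50°

cos θ = 1 − 2f = 0.640, giving a principal value of 50.2°.
Before full moon the principal value applies: θ = 50.2°.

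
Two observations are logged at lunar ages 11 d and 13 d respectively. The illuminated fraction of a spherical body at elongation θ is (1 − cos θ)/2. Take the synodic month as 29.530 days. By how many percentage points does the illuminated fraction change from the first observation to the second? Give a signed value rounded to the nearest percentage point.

θ₁ = 360° × 11/29.530 = 134.1°, f₁ = (1 − cos θ₁)/2 = 0.848.
θ₂ = 360° × 13/29.530 = 158.5°, f₂ = (1 − cos θ₂)/2 = 0.965.
Change = f₂ − f₁ = +0.117 → +12 percentage points.

+12 pp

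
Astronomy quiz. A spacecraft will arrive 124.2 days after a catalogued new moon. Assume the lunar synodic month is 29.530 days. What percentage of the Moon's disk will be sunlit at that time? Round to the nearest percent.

36%

124.2/29.530 = 4.206 lunations, so 4 complete cycles and 6.08 d into the next.
The Moon has covered 6.08/29.530 of its cycle, so θ ≈ 360° × 6.08/29.530 = 74.1°.
Illuminated fraction = (1 − cos 74.1°)/2 = (1 − 0.274)/2 ≈ 0.363, so 36%.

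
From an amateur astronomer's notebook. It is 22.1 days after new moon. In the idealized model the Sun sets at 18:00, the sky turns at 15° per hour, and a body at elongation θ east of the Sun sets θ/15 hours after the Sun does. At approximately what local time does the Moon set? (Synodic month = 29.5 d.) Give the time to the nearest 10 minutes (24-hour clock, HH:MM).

The Moon has covered 22.1/29.5 of its cycle, so θ ≈ 360° × 22.1/29.5 = 269.7°.
The Moon trails the Sun by θ/15 = 269.7/15 ≈ 17.98 hours.
18:00 + 17.980 h ≈ 11:59 → 12:00 to the nearest ten minutes.

12:00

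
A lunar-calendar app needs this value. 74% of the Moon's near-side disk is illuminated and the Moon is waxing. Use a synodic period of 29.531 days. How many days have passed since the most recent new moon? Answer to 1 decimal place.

From f = (1 − cos θ)/2: cos θ = 1 − 2×0.74 = -0.480; arccos → 118.7°.
Waxing ⇒ before full, so θ = 118.7°.
That fraction of the synodic month is 118.7/360 × 29.531 d ≈ 9.74 d.

9.7 days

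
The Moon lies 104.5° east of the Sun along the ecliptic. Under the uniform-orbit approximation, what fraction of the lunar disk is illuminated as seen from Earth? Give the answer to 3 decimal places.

Half-versine of 104.5°: (1 − (-0.250))/2 = 0.625.

0.625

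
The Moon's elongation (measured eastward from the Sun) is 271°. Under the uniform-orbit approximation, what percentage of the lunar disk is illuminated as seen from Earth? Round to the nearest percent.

49%

cos 271° = 0.017, so f = (1 − 0.017)/2 = 0.491, i.e. 49%.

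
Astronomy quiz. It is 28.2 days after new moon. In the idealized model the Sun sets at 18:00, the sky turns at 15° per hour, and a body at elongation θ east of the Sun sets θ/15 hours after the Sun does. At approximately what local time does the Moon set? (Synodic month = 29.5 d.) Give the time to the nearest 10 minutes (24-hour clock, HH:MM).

17:00

Phase angle: θ = 360°·(28.2 d)/(29.5 d) = 344.1°.
Delay after the Sun = 344.1° / (15°/h) ≈ 22.94 h.
18:00 + 22.942 h ≈ 16:57 → 17:00 to the nearest ten minutes.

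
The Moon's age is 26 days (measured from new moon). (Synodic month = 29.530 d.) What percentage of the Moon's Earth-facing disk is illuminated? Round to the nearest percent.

13%

Elongation θ = 360° × 26/29.530 ≈ 317.0°.
cos 317.0° = 0.731, so f = (1 − 0.731)/2 = 0.135, so 13%.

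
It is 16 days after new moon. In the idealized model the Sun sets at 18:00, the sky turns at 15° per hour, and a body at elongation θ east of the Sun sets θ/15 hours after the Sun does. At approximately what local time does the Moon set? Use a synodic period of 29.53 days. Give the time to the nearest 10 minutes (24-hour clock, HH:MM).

Phase angle: θ = 360°·(16 d)/(29.53 d) = 195.1°.
The Moon trails the Sun by θ/15 = 195.1/15 ≈ 13.00 hours.
18:00 + 13.004 h ≈ 07:00 → 07:00 to the nearest ten minutes.

07:00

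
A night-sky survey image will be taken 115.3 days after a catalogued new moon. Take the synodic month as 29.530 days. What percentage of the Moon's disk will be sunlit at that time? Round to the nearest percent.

Reduce mod P: 115.3 − 3×29.530 = 26.71 d into the current lunation.
Phase angle: θ = 360°·(26.71 d)/(29.530 d) = 325.6°.
With cos θ = 0.825, the lit fraction is (1 − 0.825)/2 ≈ 0.087, so 9%.

9%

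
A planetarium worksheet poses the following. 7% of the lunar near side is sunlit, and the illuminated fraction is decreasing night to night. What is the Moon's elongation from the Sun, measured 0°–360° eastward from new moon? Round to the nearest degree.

Invert f = (1 − cos θ)/2 to get cos θ = 1 − 2(0.07) = 0.860, hence θ₀ = arccos 0.860 = 30.7°.
Since the Moon is past full (waning), take the reflex angle: θ = 360° − 30.7° = 329.3°.

329°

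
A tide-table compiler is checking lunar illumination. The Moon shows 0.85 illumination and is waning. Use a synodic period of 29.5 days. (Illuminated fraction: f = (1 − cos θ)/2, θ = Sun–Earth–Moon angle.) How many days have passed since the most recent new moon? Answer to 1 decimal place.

From f = (1 − cos θ)/2: cos θ = 1 − 2×0.85 = -0.700; arccos → 134.4°.
Since the Moon is past full (waning), take the reflex angle: θ = 360° − 134.4° = 225.6°.
Age = 29.5 × 225.6°/360° ≈ 18.48 days.

18.5 days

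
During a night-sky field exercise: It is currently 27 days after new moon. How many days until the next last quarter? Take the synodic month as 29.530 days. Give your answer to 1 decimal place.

24.7 days

Last quarter occurs at elongation 270°, i.e. at age 29.530 × 270/360 = 22.148 d.
This lunation's last quarter (22.148 d) has passed, so add one period: 51.678 − 27 = 24.678 days.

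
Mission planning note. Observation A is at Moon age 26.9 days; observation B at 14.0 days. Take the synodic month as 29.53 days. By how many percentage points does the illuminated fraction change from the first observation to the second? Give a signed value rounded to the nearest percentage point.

+92 pp

θ₁ = 360° × 26.9/29.53 = 327.9°, f₁ = (1 − cos θ₁)/2 = 0.076.
θ₂ = 360° × 14.0/29.53 = 170.7°, f₂ = (1 − cos θ₂)/2 = 0.993.
Change = f₂ − f₁ = +0.917 → +92 percentage points.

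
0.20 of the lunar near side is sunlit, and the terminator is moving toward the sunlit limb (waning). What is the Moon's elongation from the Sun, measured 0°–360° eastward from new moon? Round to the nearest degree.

307°

Invert f = (1 − cos θ)/2 to get cos θ = 1 − 2(0.20) = 0.600, hence θ₀ = arccos 0.600 = 53.1°.
Since the Moon is past full (waning), take the reflex angle: θ = 360° − 53.1° = 306.9°.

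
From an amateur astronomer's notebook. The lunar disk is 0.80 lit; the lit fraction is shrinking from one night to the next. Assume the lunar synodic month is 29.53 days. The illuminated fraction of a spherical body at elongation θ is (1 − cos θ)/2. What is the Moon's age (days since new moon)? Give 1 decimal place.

Invert f = (1 − cos θ)/2 to get cos θ = 1 − 2(0.80) = -0.600, hence θ₀ = arccos -0.600 = 126.9°.
Since the Moon is past full (waning), take the reflex angle: θ = 360° − 126.9° = 233.1°.
Age = 29.53 × 233.1°/360° ≈ 19.12 days.

19.1 days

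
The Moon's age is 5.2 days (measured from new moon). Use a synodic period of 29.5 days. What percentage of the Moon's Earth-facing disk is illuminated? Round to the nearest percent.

28%

The Moon has covered 5.2/29.5 of its cycle, so θ ≈ 360° × 5.2/29.5 = 63.5°.
With cos θ = 0.447, the lit fraction is (1 − 0.447)/2 ≈ 0.277, so 28%.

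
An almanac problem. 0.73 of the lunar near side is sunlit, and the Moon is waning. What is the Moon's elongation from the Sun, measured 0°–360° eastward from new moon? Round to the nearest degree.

243°

cos θ = 1 − 2f = -0.460, giving a principal value of 117.4°.
A waning Moon lies in 180°–360°, so θ = 360° − 117.4° = 242.6°.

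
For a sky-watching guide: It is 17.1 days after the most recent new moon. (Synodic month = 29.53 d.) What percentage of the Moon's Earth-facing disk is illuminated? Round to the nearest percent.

94%

Phase angle: θ = 360°·(17.1 d)/(29.53 d) = 208.5°.
cos 208.5° = (-0.879), so f = (1 − (-0.879))/2 = 0.940, so 94%.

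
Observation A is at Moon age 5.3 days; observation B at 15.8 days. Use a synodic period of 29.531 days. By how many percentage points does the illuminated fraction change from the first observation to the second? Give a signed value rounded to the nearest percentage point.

+70 pp

First observation: θ = 360°·5.3/29.531 = 64.6°, so f = 0.286.
Second observation: θ = 192.6°, f = 0.988.
Δf = 0.988 − 0.286 = +0.702, i.e. +70 pp.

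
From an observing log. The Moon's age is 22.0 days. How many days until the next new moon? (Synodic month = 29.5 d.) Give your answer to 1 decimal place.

One full lunation from the last new moon is 29.5 d; remaining = 29.5 − 22.0 = 7.500 d.

7.5 days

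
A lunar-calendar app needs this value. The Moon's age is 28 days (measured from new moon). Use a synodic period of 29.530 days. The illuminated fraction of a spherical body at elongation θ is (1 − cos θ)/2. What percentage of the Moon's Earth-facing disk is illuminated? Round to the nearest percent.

3%

The Moon has covered 28/29.530 of its cycle, so θ ≈ 360° × 28/29.530 = 341.3°.
cos 341.3° = 0.947, so f = (1 − 0.947)/2 = 0.026, so 3%.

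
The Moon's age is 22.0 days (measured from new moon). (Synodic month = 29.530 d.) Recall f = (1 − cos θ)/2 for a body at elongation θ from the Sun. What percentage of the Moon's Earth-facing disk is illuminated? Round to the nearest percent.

52%

Phase angle: θ = 360°·(22.0 d)/(29.530 d) = 268.2°.
Illuminated fraction = (1 − cos 268.2°)/2 = (1 − (-0.031))/2 ≈ 0.516, so 52%.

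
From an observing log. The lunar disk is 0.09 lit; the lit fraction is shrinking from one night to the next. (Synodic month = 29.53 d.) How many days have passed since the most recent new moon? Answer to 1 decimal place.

From f = (1 − cos θ)/2: cos θ = 1 − 2×0.09 = 0.820; arccos → 34.9°.
A waning Moon lies in 180°–360°, so θ = 360° − 34.9° = 325.1°.
That fraction of the synodic month is 325.1/360 × 29.53 d ≈ 26.67 d.

26.7 days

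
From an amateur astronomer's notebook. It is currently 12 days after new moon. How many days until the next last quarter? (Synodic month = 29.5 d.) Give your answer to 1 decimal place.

Last quarter occurs at elongation 270°, i.e. at age 29.5 × 270/360 = 22.125 d.
That is 22.125 − 12 = 10.125 days ahead.

10.1 days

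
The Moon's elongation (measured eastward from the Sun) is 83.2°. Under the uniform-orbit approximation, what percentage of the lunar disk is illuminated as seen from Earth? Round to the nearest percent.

cos 83.2° = 0.118, so f = (1 − 0.118)/2 = 0.441, i.e. 44%.

44%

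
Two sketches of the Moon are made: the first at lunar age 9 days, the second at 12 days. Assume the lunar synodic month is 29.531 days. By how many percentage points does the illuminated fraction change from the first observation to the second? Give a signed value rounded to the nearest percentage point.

+25 percentage points

First observation: θ = 360°·9/29.531 = 109.7°, so f = 0.669.
Second observation: θ = 146.3°, f = 0.916.
Δf = 0.916 − 0.669 = +0.247, i.e. +25 pp.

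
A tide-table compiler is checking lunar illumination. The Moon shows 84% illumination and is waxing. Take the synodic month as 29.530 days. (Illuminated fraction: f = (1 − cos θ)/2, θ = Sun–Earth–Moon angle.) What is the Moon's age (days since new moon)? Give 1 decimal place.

10.9 days

cos θ = 1 − 2f = -0.680, giving a principal value of 132.8°.
The Moon is waxing (0°–180°), so θ = 132.8° directly.
At 360°/29.530 d per day, 132.8° corresponds to 10.90 days.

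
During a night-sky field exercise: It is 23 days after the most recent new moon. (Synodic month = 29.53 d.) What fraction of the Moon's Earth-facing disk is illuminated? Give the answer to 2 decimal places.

0.41

Phase angle: θ = 360°·(23 d)/(29.53 d) = 280.4°.
cos 280.4° = 0.180, so f = (1 − 0.180)/2 = 0.410.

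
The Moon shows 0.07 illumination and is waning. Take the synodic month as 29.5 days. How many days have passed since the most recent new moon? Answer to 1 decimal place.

27.0 days

From f = (1 − cos θ)/2: cos θ = 1 − 2×0.07 = 0.860; arccos → 30.7°.
Waning ⇒ past full, so θ = 360° − 30.7° = 329.3°.
That fraction of the synodic month is 329.3/360 × 29.5 d ≈ 26.99 d.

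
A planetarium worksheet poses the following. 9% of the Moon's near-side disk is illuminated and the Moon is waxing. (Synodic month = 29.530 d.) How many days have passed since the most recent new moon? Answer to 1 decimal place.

2.9 days

From f = (1 − cos θ)/2: cos θ = 1 − 2×0.09 = 0.820; arccos → 34.9°.
The Moon is waxing (0°–180°), so θ = 34.9° directly.
That fraction of the synodic month is 34.9/360 × 29.530 d ≈ 2.86 d.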